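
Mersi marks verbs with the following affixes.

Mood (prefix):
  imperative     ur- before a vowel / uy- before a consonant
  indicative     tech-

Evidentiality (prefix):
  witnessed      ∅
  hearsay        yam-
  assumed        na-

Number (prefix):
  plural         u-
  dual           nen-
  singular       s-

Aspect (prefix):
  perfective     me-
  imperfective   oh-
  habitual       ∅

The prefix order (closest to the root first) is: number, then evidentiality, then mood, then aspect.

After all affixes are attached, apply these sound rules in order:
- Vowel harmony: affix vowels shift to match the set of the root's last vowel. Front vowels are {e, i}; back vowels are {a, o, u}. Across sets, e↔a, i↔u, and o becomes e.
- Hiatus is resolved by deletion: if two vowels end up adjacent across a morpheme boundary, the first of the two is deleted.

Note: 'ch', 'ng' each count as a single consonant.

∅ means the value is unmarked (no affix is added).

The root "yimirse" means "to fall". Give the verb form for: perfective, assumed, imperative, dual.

Attach number dual nen- → nenyimirse.
Attach evidentiality assumed na- → nanenyimirse.
Attach mood imperative uy- (before consonant 'n') → uynanenyimirse.
Attach aspect perfective me- → meuynanenyimirse.
Apply vowel harmony: meuynanenyimirse → meiynenenyimirse.
Apply vowel deletion: meiynenenyimirse → miynenenyimirse.

miynenenyimirse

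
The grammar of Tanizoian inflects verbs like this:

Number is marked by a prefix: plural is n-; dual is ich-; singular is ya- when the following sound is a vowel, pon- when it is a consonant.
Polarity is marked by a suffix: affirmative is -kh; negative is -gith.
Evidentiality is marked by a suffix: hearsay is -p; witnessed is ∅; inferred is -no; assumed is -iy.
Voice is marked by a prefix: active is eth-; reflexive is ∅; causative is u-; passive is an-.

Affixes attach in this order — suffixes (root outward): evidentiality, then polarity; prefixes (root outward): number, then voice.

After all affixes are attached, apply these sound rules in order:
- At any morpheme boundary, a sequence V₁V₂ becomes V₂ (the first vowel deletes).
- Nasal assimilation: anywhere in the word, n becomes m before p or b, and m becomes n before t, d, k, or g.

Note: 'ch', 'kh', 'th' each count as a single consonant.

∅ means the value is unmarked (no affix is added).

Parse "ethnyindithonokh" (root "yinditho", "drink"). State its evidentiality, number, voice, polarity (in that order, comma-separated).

Segment: eth-n-yinditho-no-kh.
evidentiality: -no → inferred.
number: n- → plural.
voice: eth- → active.
polarity: -kh → affirmative.

inferred, plural, active, affirmative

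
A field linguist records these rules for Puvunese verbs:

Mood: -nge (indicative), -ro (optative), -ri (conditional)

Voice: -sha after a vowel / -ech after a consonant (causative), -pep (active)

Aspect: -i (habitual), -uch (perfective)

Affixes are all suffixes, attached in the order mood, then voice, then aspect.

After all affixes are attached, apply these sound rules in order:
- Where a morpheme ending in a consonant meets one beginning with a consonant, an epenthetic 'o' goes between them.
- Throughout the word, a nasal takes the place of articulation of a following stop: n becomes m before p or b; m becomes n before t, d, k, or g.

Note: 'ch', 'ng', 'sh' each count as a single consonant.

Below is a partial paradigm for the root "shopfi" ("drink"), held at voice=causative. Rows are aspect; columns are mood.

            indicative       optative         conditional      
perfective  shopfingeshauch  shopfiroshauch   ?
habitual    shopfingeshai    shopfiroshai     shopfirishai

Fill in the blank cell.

Attach mood conditional -ri → shopfiri.
Attach voice causative -sha (after vowel 'i') → shopfirisha.
Attach aspect perfective -uch → shopfirishauch.
Epenthesis: no change.
Nasal assimilation: no change.

shopfirishauch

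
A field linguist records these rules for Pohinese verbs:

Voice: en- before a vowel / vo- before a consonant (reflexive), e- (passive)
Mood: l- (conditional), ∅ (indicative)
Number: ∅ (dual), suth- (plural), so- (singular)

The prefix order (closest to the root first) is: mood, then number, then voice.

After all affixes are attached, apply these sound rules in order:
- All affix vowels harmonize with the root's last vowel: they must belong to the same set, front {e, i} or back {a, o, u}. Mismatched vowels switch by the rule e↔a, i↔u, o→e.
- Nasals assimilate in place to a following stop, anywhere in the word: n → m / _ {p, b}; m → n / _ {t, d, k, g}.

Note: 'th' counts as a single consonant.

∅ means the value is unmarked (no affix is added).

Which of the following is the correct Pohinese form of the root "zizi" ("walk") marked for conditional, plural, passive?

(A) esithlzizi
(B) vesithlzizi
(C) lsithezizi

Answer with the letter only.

Attach mood conditional l- → lzizi.
Attach number plural suth- → suthlzizi.
Attach voice passive e- → esuthlzizi.
Apply vowel harmony: esuthlzizi → esithlzizi.
Nasal assimilation: no change.
So the correct form is esithlzizi, option (A).
(C) lsithezizi is wrong: it has the affixes in the wrong order.
(B) vesithlzizi is wrong: it uses reflexive instead of passive for voice.

A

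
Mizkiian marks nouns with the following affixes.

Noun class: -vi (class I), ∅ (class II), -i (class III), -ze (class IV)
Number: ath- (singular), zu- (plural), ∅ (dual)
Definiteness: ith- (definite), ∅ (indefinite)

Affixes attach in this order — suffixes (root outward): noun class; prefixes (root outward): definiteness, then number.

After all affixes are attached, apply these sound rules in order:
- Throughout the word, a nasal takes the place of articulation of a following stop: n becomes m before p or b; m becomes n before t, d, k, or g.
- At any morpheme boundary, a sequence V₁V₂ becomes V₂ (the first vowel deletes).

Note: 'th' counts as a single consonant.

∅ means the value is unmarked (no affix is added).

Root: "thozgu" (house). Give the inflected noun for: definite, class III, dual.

Attach definiteness definite ith- → iththozgu.
Attach noun class class III -i → iththozgui.
number = dual: zero marking, form stays iththozgui.
Nasal assimilation: no change.
Apply vowel deletion: iththozgui → iththozgi.

iththozgi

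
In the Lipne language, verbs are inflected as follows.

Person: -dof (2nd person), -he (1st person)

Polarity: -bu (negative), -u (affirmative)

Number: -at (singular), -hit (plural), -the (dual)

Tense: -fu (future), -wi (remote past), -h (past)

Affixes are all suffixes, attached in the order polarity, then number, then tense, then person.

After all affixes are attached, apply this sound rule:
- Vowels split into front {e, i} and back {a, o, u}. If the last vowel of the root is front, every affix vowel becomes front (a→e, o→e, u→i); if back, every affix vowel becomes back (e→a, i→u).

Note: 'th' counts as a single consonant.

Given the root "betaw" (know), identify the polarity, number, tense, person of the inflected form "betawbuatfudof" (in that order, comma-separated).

negative, singular, future, 2nd person

Segment: betaw-bu-at-fu-dof.
polarity: -bu → negative.
number: -at → singular.
tense: -fu → future.
person: -dof → 2nd person.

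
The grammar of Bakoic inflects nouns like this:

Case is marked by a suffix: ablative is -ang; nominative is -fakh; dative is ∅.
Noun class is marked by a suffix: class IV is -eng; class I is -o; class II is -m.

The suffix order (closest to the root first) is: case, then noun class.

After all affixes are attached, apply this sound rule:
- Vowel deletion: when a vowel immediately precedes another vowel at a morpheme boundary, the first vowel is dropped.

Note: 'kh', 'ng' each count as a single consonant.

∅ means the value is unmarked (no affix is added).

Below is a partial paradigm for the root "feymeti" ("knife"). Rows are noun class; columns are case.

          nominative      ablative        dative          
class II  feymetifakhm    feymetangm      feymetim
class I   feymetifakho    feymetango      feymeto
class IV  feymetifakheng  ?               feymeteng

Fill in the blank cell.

Attach case ablative -ang → feymetiang.
Attach noun class class IV -eng → feymetiangeng.
Apply vowel deletion: feymetiangeng → feymetangeng.

feymetangeng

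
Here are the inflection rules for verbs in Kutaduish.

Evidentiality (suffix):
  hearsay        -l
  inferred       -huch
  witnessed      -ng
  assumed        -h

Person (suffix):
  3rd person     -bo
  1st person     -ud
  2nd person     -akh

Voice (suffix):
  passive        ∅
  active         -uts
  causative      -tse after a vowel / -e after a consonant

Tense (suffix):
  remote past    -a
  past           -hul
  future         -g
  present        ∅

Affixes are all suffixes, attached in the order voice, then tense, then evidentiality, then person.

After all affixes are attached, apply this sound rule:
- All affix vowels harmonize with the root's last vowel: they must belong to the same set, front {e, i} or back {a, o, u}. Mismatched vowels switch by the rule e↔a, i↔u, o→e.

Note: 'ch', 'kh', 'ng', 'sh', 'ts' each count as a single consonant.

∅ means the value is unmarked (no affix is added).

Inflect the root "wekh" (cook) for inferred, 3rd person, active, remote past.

wekhitsehichbe

Attach voice active -uts → wekhuts.
Attach tense remote past -a → wekhutsa.
Attach evidentiality inferred -huch → wekhutsahuch.
Attach person 3rd person -bo → wekhutsahuchbo.
Apply vowel harmony: wekhutsahuchbo → wekhitsehichbe.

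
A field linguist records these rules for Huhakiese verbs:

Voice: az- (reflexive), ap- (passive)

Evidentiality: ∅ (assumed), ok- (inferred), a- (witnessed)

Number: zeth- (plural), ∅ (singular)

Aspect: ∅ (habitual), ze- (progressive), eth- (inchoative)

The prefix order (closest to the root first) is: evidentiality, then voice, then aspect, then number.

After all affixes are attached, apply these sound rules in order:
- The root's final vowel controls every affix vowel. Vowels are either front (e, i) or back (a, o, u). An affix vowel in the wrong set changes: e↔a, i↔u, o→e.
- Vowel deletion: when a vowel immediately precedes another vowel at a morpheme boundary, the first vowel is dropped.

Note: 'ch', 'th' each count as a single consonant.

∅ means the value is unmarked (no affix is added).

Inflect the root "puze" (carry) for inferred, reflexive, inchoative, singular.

Attach evidentiality inferred ok- → okpuze.
Attach voice reflexive az- → azokpuze.
Attach aspect inchoative eth- → ethazokpuze.
number = singular: zero marking, form stays ethazokpuze.
Apply vowel harmony: ethazokpuze → ethezekpuze.
Vowel deletion: no change.

ethezekpuze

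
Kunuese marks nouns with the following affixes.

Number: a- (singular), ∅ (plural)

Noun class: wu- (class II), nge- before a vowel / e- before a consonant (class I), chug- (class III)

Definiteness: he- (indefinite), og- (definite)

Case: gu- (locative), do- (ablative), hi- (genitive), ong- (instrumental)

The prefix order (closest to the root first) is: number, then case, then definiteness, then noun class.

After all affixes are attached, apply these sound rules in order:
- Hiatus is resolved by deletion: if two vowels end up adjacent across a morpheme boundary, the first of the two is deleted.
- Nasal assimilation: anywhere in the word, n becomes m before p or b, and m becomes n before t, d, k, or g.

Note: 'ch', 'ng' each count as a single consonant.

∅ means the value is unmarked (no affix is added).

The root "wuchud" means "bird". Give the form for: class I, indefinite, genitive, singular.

ehehawuchud

Attach number singular a- → awuchud.
Attach case genitive hi- → hiawuchud.
Attach definiteness indefinite he- → hehiawuchud.
Attach noun class class I e- (before consonant 'h') → ehehiawuchud.
Apply vowel deletion: ehehiawuchud → ehehawuchud.
Nasal assimilation: no change.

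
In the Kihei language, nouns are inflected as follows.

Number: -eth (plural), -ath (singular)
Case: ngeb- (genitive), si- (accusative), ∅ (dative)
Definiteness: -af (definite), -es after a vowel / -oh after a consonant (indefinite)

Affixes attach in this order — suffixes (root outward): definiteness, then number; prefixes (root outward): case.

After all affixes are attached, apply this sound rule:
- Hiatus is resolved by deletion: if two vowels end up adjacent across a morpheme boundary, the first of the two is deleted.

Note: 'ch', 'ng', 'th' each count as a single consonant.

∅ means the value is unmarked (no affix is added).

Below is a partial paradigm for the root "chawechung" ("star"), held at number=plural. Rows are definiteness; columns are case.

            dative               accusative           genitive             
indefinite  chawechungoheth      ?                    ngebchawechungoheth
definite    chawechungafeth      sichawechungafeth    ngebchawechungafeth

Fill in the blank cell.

Attach definiteness indefinite -oh (after consonant 'ng') → chawechungoh.
Attach number plural -eth → chawechungoheth.
Attach case accusative si- → sichawechungoheth.
Vowel deletion: no change.

sichawechungoheth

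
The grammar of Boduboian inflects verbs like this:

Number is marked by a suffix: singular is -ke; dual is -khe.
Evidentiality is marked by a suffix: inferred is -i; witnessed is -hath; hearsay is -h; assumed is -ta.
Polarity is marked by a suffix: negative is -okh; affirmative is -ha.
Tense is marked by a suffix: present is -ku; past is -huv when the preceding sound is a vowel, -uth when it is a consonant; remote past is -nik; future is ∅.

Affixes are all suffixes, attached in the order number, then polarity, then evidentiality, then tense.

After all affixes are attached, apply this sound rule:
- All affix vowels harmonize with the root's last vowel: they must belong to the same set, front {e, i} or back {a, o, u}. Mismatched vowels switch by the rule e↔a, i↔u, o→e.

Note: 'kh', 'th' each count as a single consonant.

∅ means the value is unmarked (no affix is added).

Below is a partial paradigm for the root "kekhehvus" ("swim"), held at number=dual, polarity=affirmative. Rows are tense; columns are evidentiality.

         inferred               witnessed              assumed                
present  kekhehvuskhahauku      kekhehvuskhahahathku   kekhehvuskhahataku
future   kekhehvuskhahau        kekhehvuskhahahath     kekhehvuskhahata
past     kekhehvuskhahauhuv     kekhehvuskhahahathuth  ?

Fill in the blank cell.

kekhehvuskhahatahuv

Attach number dual -khe → kekhehvuskhe.
Attach polarity affirmative -ha → kekhehvuskheha.
Attach evidentiality assumed -ta → kekhehvuskhehata.
Attach tense past -huv (after vowel 'a') → kekhehvuskhehatahuv.
Apply vowel harmony: kekhehvuskhehatahuv → kekhehvuskhahatahuv.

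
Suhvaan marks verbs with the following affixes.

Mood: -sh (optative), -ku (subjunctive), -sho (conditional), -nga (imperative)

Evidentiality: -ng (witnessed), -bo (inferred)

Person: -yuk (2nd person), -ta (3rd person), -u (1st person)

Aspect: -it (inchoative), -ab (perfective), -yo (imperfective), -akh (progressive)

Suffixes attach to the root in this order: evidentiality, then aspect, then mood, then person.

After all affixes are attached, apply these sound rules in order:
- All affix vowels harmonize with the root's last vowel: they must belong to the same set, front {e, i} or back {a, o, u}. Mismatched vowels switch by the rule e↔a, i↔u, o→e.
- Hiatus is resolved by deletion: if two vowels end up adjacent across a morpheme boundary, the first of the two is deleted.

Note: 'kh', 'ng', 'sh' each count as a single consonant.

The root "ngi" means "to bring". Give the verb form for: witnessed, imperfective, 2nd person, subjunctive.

ngingyekiyik

Attach evidentiality witnessed -ng → nging.
Attach aspect imperfective -yo → ngingyo.
Attach mood subjunctive -ku → ngingyoku.
Attach person 2nd person -yuk → ngingyokuyuk.
Apply vowel harmony: ngingyokuyuk → ngingyekiyik.
Vowel deletion: no change.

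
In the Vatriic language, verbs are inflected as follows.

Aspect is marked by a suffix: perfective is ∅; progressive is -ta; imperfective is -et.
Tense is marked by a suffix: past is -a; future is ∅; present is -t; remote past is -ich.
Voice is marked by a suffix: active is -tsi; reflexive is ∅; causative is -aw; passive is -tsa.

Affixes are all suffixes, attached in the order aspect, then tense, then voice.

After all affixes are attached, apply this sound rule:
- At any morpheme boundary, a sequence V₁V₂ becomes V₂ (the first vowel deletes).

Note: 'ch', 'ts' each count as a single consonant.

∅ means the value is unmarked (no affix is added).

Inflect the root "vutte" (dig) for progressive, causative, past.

vuttetaw

Attach aspect progressive -ta → vutteta.
Attach tense past -a → vuttetaa.
Attach voice causative -aw → vuttetaaaw.
Apply vowel deletion: vuttetaaaw → vuttetaw.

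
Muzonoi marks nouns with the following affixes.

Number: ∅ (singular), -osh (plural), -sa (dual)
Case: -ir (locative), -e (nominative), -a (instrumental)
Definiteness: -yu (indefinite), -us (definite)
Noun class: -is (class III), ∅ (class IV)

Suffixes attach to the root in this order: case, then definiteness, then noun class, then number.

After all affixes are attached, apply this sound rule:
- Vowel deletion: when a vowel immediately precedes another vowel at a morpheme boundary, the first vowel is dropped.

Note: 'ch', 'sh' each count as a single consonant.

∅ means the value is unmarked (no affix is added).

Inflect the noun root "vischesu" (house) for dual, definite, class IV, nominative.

Attach case nominative -e → vischesue.
Attach definiteness definite -us → vischesueus.
noun class = class IV: zero marking, form stays vischesueus.
Attach number dual -sa → vischesueussa.
Apply vowel deletion: vischesueussa → vischesussa.

vischesussa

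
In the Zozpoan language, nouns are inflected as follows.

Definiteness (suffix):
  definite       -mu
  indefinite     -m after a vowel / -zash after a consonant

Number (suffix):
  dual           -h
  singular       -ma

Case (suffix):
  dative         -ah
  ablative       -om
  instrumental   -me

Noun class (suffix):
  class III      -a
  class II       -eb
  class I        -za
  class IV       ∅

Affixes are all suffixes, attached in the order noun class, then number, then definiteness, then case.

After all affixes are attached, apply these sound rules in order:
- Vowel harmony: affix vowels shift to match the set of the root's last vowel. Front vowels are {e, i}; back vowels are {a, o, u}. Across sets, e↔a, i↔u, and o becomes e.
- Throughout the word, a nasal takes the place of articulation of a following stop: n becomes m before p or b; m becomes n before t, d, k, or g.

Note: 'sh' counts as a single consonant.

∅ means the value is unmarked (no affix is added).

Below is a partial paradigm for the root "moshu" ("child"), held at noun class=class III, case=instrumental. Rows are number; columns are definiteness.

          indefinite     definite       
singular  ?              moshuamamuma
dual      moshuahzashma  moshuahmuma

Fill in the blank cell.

moshuamamma

Attach noun class class III -a → moshua.
Attach number singular -ma → moshuama.
Attach definiteness indefinite -m (after vowel 'a') → moshuamam.
Attach case instrumental -me → moshuamamme.
Apply vowel harmony: moshuamamme → moshuamamma.
Nasal assimilation: no change.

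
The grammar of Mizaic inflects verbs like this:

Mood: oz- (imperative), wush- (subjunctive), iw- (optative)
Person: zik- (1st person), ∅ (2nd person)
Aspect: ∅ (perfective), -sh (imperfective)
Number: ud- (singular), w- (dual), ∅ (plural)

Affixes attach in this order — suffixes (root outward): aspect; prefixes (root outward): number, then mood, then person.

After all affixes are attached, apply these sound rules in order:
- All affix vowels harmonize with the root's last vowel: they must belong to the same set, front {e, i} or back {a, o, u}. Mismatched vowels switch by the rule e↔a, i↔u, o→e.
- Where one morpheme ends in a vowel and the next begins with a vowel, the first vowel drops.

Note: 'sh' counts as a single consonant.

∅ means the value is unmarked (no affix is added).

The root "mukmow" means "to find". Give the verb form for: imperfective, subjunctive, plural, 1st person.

zukwushmukmowsh

number = plural: zero marking, form stays mukmow.
Attach mood subjunctive wush- → wushmukmow.
Attach person 1st person zik- → zikwushmukmow.
Attach aspect imperfective -sh → zikwushmukmowsh.
Apply vowel harmony: zikwushmukmowsh → zukwushmukmowsh.
Vowel deletion: no change.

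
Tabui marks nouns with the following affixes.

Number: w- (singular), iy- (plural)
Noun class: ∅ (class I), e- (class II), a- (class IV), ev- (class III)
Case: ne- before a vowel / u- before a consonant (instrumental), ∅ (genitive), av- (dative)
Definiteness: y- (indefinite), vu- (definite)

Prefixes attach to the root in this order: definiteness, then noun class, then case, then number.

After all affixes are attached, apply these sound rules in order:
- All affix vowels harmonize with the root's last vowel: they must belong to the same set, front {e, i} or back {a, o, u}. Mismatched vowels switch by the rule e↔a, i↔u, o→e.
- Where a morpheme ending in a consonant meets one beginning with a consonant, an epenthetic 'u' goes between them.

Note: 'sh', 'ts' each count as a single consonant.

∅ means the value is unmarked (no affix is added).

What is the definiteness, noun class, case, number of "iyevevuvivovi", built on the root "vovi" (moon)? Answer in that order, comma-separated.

Segment: iy-av-ev-vu-vovi.
definiteness: vu- → definite.
noun class: ev- → class III.
case: av- → dative.
number: iy- → plural.

definite, class III, dative, plural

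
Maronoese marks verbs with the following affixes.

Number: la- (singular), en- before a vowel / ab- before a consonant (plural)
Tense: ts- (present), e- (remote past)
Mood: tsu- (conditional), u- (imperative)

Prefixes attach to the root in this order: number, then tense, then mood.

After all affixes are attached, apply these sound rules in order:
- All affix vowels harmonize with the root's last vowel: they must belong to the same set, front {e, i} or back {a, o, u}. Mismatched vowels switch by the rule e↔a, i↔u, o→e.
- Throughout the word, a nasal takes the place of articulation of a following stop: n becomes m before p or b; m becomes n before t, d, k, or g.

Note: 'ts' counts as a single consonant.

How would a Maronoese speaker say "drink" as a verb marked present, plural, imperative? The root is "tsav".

Attach number plural ab- (before consonant 'ts') → abtsav.
Attach tense present ts- → tsabtsav.
Attach mood imperative u- → utsabtsav.
Vowel harmony: no change.
Nasal assimilation: no change.

utsabtsav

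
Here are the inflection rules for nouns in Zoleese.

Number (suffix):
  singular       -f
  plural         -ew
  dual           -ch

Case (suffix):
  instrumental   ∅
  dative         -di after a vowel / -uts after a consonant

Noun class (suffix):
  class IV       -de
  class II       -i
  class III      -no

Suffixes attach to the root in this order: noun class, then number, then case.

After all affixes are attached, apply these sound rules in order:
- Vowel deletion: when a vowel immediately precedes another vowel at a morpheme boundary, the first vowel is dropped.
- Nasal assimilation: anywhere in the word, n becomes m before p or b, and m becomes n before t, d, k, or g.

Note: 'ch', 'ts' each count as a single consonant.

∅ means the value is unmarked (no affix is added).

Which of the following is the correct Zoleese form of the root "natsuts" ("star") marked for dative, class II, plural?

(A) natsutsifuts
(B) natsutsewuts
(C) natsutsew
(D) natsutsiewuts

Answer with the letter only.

B

Attach noun class class II -i → natsutsi.
Attach number plural -ew → natsutsiew.
Attach case dative -uts (after consonant 'w') → natsutsiewuts.
Apply vowel deletion: natsutsiewuts → natsutsewuts.
Nasal assimilation: no change.
So the correct form is natsutsewuts, option (B).
(C) natsutsew is wrong: it uses instrumental instead of dative for case.
(D) natsutsiewuts is wrong: it fails to apply the sound rule(s).
(A) natsutsifuts is wrong: it uses singular instead of plural for number.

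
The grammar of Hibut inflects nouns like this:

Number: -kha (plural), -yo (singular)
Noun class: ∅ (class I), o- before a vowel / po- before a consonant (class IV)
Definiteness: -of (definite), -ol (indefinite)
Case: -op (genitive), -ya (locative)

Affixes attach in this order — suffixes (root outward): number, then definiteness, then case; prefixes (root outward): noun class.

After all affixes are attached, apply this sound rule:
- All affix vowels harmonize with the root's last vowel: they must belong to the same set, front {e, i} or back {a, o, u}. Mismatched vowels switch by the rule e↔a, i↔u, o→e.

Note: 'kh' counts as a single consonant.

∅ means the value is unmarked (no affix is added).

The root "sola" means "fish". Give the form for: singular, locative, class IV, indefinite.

Attach number singular -yo → solayo.
Attach noun class class IV po- (before consonant 's') → posolayo.
Attach definiteness indefinite -ol → posolayool.
Attach case locative -ya → posolayoolya.
Vowel harmony: no change.

posolayoolya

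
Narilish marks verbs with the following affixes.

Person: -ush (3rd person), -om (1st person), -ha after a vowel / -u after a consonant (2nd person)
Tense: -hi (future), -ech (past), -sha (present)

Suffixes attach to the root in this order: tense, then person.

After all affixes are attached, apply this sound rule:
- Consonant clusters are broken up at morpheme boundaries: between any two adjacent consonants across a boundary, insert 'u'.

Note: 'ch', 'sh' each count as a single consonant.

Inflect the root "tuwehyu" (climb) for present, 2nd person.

Attach tense present -sha → tuwehyusha.
Attach person 2nd person -ha (after vowel 'a') → tuwehyushaha.
Epenthesis: no change.

tuwehyushaha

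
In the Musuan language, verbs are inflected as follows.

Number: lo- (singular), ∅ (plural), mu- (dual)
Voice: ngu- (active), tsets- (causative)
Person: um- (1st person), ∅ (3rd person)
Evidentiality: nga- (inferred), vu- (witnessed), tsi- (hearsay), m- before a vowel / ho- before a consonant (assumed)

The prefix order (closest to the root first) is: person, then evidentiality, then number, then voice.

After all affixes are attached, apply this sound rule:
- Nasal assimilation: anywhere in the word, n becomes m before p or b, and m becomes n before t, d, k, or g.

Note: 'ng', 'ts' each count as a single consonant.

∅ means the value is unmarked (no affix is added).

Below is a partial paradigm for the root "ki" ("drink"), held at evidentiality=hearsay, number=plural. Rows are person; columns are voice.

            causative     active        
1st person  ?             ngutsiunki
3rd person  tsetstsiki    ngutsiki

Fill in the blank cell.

Attach person 1st person um- → umki.
Attach evidentiality hearsay tsi- → tsiumki.
number = plural: zero marking, form stays tsiumki.
Attach voice causative tsets- → tsetstsiumki.
Apply nasal assimilation: tsetstsiumki → tsetstsiunki.

tsetstsiunki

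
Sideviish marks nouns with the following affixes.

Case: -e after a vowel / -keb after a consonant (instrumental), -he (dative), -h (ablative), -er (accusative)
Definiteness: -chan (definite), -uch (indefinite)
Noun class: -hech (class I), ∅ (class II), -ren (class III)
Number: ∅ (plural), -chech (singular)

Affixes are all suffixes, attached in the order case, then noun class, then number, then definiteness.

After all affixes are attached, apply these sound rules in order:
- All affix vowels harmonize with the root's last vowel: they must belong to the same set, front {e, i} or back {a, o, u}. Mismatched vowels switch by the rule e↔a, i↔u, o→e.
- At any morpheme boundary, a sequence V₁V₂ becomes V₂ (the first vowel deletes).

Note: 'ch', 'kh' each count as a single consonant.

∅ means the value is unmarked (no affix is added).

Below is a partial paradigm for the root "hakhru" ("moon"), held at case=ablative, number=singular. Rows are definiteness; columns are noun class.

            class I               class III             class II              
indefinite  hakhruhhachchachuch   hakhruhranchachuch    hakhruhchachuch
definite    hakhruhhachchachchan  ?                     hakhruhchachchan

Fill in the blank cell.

Attach case ablative -h → hakhruh.
Attach noun class class III -ren → hakhruhren.
Attach number singular -chech → hakhruhrenchech.
Attach definiteness definite -chan → hakhruhrenchechchan.
Apply vowel harmony: hakhruhrenchechchan → hakhruhranchachchan.
Vowel deletion: no change.

hakhruhranchachchan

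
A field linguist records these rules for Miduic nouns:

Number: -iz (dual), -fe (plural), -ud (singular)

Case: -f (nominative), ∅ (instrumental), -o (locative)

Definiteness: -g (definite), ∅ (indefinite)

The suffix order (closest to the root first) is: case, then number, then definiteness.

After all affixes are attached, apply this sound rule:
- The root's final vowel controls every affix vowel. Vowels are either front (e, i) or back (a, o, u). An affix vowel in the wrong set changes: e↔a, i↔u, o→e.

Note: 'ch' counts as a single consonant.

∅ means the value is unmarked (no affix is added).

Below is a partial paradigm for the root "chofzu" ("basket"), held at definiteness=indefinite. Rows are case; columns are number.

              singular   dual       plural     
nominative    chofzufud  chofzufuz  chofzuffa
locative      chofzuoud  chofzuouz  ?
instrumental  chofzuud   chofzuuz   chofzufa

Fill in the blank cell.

chofzuofa

Attach case locative -o → chofzuo.
Attach number plural -fe → chofzuofe.
definiteness = indefinite: zero marking, form stays chofzuofe.
Apply vowel harmony: chofzuofe → chofzuofa.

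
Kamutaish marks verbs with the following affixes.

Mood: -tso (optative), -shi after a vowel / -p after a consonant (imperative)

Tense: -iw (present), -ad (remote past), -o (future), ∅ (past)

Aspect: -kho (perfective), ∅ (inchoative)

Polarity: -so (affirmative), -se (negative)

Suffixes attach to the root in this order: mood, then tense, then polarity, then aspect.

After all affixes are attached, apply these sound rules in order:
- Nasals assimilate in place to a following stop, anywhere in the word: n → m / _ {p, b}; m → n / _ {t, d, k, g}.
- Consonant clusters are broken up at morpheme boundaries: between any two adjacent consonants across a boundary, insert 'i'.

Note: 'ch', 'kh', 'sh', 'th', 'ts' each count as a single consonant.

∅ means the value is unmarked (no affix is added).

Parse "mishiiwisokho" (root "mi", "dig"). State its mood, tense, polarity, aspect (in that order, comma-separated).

imperative, present, affirmative, perfective

Segment: mi-shi-iw-so-kho.
mood: -shi/p → imperative.
tense: -iw → present.
polarity: -so → affirmative.
aspect: -kho → perfective.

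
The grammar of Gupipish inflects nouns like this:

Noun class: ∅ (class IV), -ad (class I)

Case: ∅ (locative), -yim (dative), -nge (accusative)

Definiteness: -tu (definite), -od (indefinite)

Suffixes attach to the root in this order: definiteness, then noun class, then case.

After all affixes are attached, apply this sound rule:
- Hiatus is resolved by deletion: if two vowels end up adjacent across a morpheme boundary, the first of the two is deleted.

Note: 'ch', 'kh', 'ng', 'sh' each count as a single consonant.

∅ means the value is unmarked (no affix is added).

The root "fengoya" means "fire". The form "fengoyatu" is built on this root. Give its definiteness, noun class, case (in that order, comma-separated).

definite, class IV, locative

Segment: fengoya-tu.
definiteness: -tu → definite.
noun class: ∅ → class IV.
case: ∅ → locative.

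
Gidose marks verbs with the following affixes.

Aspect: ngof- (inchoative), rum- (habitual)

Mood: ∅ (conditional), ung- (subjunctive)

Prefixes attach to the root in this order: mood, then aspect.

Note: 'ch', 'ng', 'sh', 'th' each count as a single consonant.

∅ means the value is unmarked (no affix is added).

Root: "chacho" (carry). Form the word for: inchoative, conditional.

ngofchacho

mood = conditional: zero marking, form stays chacho.
Attach aspect inchoative ngof- → ngofchacho.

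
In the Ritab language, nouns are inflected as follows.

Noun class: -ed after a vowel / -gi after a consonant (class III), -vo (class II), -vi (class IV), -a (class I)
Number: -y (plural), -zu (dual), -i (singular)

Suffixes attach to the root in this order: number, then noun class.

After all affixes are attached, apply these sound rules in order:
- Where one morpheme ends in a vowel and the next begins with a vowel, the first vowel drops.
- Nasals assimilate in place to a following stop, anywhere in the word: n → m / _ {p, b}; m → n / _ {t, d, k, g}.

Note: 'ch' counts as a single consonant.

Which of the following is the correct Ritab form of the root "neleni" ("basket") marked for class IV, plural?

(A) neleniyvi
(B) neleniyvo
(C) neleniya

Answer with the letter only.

Attach number plural -y → neleniy.
Attach noun class class IV -vi → neleniyvi.
Vowel deletion: no change.
Nasal assimilation: no change.
So the correct form is neleniyvi, option (A).
(C) neleniya is wrong: it uses class I instead of class IV for noun class.
(B) neleniyvo is wrong: it uses class II instead of class IV for noun class.

A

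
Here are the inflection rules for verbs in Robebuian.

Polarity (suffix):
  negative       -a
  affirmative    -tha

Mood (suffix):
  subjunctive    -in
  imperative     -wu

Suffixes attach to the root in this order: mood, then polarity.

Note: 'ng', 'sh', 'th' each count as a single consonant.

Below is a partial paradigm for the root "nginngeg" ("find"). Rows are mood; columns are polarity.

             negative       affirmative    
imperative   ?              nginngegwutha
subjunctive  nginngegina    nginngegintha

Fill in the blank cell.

nginngegwua

Attach mood imperative -wu → nginngegwu.
Attach polarity negative -a → nginngegwua.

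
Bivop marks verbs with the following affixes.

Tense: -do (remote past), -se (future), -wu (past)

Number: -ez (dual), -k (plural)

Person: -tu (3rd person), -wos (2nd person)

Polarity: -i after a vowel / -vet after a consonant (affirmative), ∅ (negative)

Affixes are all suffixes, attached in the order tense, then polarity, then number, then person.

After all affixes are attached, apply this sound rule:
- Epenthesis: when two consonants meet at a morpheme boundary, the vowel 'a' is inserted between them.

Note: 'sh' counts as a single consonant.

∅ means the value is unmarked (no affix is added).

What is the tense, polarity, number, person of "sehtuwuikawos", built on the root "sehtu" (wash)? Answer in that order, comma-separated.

Segment: sehtu-wu-i-k-wos.
tense: -wu → past.
polarity: -i/vet → affirmative.
number: -k → plural.
person: -wos → 2nd person.

past, affirmative, plural, 2nd person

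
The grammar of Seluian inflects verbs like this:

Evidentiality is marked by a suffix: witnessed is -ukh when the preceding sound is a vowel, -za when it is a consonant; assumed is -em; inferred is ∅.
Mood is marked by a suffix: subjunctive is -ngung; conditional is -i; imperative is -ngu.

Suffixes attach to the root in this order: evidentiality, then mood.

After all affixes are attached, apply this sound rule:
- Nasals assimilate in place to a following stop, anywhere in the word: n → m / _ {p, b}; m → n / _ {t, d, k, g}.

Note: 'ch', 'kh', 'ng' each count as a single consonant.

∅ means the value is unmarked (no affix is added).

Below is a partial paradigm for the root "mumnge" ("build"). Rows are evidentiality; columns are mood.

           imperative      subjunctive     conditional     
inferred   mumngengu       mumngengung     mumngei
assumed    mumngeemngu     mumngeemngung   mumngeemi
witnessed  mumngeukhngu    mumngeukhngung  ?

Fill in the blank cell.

Attach evidentiality witnessed -ukh (after vowel 'e') → mumngeukh.
Attach mood conditional -i → mumngeukhi.
Nasal assimilation: no change.

mumngeukhi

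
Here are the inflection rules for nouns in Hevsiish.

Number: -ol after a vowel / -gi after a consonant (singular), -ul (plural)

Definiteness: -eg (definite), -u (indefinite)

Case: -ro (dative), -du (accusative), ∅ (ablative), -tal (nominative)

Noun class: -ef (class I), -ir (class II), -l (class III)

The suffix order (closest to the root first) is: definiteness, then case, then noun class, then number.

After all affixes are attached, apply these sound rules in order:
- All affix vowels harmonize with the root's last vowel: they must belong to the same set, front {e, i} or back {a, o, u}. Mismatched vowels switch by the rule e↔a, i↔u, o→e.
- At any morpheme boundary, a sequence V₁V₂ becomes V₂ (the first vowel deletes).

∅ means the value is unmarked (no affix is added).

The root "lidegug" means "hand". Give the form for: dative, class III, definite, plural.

Attach definiteness definite -eg → lidegugeg.
Attach case dative -ro → lidegugegro.
Attach noun class class III -l → lidegugegrol.
Attach number plural -ul → lidegugegrolul.
Apply vowel harmony: lidegugegrolul → lidegugagrolul.
Vowel deletion: no change.

lidegugagrolul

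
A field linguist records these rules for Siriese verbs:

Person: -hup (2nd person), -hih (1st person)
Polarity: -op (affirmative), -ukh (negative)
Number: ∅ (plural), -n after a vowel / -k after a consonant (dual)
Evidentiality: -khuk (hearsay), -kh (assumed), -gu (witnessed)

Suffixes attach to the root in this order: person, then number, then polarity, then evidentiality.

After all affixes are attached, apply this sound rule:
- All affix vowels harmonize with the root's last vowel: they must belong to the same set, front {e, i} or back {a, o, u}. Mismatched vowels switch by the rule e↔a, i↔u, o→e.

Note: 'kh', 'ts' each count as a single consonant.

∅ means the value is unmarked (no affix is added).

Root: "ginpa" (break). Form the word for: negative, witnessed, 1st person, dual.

ginpahuhkukhgu

Attach person 1st person -hih → ginpahih.
Attach number dual -k (after consonant 'h') → ginpahihk.
Attach polarity negative -ukh → ginpahihkukh.
Attach evidentiality witnessed -gu → ginpahihkukhgu.
Apply vowel harmony: ginpahihkukhgu → ginpahuhkukhgu.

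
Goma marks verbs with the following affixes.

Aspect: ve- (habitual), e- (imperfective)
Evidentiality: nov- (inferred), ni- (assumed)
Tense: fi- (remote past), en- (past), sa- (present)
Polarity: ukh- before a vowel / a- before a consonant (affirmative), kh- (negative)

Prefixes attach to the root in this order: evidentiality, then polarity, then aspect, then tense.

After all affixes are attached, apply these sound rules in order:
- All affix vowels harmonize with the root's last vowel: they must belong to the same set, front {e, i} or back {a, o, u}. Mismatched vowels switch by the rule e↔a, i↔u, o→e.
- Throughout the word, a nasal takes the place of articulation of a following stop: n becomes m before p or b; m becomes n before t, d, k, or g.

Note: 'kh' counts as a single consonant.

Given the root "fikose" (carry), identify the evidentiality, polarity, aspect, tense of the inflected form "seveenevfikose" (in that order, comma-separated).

inferred, affirmative, habitual, present

Segment: sa-ve-a-nov-fikose.
evidentiality: nov- → inferred.
polarity: ukh/a- → affirmative.
aspect: ve- → habitual.
tense: sa- → present.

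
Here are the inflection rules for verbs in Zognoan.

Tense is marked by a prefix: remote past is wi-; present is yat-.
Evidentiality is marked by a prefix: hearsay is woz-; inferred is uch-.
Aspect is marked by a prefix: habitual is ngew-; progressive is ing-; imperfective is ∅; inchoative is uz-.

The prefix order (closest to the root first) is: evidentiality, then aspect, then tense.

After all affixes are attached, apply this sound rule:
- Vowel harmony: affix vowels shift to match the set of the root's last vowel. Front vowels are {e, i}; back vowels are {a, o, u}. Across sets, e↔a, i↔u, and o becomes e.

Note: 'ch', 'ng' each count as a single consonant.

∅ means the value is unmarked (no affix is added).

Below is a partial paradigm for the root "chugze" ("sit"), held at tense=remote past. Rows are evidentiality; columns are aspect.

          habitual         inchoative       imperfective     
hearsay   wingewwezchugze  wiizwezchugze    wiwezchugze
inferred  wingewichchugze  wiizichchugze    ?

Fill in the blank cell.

wiichchugze

Attach evidentiality inferred uch- → uchchugze.
aspect = imperfective: zero marking, form stays uchchugze.
Attach tense remote past wi- → wiuchchugze.
Apply vowel harmony: wiuchchugze → wiichchugze.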